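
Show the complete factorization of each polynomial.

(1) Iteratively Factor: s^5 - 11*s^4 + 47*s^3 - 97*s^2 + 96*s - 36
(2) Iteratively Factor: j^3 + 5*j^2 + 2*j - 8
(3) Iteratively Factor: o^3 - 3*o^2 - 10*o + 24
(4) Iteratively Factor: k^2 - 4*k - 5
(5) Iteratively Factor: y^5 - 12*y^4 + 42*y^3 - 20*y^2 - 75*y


(1) = (s - 3)*(s^4 - 8*s^3 + 23*s^2 - 28*s + 12) = (s - 3)*(s - 2)*(s^3 - 6*s^2 + 11*s - 6) = (s - 3)*(s - 2)*(s - 1)*(s^2 - 5*s + 6) = (s - 3)^2*(s - 2)*(s - 1)*(s - 2)
(2) = (j - 1)*(j^2 + 6*j + 8) = (j - 1)*(j + 4)*(j + 2)
(3) = (o - 4)*(o^2 + o - 6) = (o - 4)*(o - 2)*(o + 3)
(4) = (k - 5)*(k + 1)
(5) = (y - 5)*(y^4 - 7*y^3 + 7*y^2 + 15*y) = (y - 5)^2*(y^3 - 2*y^2 - 3*y) = y*(y - 5)^2*(y^2 - 2*y - 3) = y*(y - 5)^2*(y - 3)*(y + 1)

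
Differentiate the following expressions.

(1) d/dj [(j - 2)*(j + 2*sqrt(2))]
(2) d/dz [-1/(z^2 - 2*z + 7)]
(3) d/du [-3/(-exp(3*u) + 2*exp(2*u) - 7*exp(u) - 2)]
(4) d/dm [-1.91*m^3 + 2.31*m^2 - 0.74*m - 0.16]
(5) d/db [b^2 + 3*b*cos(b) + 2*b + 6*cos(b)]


(1) = 2*j - 2 + 2*sqrt(2)
(2) = 2*(z - 1)/(z^2 - 2*z + 7)^2
(3) = (-9*exp(2*u) + 12*exp(u) - 21)*exp(u)/(exp(3*u) - 2*exp(2*u) + 7*exp(u) + 2)^2
(4) = -5.73*m^2 + 4.62*m - 0.74
(5) = -3*b*sin(b) + 2*b - 6*sin(b) + 3*cos(b) + 2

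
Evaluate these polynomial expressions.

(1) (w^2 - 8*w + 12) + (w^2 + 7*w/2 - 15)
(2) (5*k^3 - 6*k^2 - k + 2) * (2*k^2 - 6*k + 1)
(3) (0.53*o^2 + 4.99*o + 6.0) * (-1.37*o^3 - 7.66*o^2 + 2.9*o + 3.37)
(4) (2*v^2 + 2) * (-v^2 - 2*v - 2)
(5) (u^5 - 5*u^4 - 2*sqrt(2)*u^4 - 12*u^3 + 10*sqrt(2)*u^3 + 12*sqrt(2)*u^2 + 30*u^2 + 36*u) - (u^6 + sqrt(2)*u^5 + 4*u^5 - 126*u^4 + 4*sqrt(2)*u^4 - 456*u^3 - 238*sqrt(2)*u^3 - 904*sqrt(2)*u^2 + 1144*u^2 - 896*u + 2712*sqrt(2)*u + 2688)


(1) = 2*w^2 - 9*w/2 - 3
(2) = 10*k^5 - 42*k^4 + 39*k^3 + 4*k^2 - 13*k + 2
(3) = -0.7261*o^5 - 10.8961*o^4 - 44.9064*o^3 - 29.7029*o^2 + 34.2163*o + 20.22
(4) = -2*v^4 - 4*v^3 - 6*v^2 - 4*v - 4
(5) = -u^6 - 3*u^5 - sqrt(2)*u^5 - 6*sqrt(2)*u^4 + 121*u^4 + 248*sqrt(2)*u^3 + 444*u^3 - 1114*u^2 + 916*sqrt(2)*u^2 - 2712*sqrt(2)*u + 932*u - 2688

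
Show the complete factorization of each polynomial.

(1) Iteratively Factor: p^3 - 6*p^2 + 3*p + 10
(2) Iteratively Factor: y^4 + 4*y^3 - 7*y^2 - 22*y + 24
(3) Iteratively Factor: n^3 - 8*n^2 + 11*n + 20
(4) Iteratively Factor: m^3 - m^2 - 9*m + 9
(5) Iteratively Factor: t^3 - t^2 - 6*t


(1) = (p - 2)*(p^2 - 4*p - 5) = (p - 5)*(p - 2)*(p + 1)
(2) = (y + 3)*(y^3 + y^2 - 10*y + 8) = (y - 1)*(y + 3)*(y^2 + 2*y - 8) = (y - 1)*(y + 3)*(y + 4)*(y - 2)
(3) = (n - 4)*(n^2 - 4*n - 5) = (n - 5)*(n - 4)*(n + 1)
(4) = (m - 1)*(m^2 - 9) = (m - 3)*(m - 1)*(m + 3)
(5) = (t + 2)*(t^2 - 3*t) = t*(t + 2)*(t - 3)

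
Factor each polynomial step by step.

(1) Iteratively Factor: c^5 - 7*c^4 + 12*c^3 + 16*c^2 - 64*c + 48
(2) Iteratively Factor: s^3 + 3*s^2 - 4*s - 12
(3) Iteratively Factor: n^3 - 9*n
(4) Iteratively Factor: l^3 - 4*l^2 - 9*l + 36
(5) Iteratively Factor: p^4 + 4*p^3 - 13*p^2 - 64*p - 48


(1) = (c - 2)*(c^4 - 5*c^3 + 2*c^2 + 20*c - 24) = (c - 2)^2*(c^3 - 3*c^2 - 4*c + 12) = (c - 2)^3*(c^2 - c - 6) = (c - 3)*(c - 2)^3*(c + 2)
(2) = (s - 2)*(s^2 + 5*s + 6) = (s - 2)*(s + 3)*(s + 2)
(3) = (n)*(n^2 - 9) = n*(n - 3)*(n + 3)
(4) = (l - 4)*(l^2 - 9) = (l - 4)*(l - 3)*(l + 3)
(5) = (p + 3)*(p^3 + p^2 - 16*p - 16) = (p + 1)*(p + 3)*(p^2 - 16) = (p + 1)*(p + 3)*(p + 4)*(p - 4)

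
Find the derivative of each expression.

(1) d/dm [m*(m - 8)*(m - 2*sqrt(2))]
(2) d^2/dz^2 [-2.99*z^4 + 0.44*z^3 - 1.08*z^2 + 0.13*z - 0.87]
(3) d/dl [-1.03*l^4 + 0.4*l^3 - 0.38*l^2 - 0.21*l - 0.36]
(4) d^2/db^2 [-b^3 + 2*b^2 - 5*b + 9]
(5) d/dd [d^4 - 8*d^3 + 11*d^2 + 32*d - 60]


(1) = 3*m^2 - 16*m - 4*sqrt(2)*m + 16*sqrt(2)
(2) = -35.88*z^2 + 2.64*z - 2.16
(3) = -4.12*l^3 + 1.2*l^2 - 0.76*l - 0.21
(4) = 4 - 6*b
(5) = 4*d^3 - 24*d^2 + 22*d + 32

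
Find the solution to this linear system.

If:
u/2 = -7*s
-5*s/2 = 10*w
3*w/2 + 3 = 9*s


Then:
s = 8/25
u = -112/25
w = -2/25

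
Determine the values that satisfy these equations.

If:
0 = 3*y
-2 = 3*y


Then:
No Solution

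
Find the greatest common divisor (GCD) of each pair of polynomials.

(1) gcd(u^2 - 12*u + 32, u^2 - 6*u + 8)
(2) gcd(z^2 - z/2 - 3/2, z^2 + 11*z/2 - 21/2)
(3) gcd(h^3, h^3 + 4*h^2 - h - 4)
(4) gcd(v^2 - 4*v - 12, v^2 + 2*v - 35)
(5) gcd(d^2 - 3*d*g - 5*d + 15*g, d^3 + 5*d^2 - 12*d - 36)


(1) = u - 4
(2) = gcd((z - 3/2)*(z + 1), (z - 3/2)*(z + 7)) = z - 3/2
(3) = gcd(h^3, (h - 1)*(h + 1)*(h + 4)) = 1
(4) = 1
(5) = 1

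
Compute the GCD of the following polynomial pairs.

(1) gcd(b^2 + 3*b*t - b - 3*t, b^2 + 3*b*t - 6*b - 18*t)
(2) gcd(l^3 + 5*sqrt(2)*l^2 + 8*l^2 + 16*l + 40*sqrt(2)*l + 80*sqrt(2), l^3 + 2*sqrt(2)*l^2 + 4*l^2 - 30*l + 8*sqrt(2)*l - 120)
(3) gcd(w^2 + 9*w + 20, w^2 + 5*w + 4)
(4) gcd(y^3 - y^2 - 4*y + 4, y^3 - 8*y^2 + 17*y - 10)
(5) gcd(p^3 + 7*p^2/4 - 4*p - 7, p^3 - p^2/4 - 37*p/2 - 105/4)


(1) = b + 3*t
(2) = gcd((l + 4)^2*(l + 5*sqrt(2)), (l + 4)*(l - 3*sqrt(2))*(l + 5*sqrt(2))) = l^2 + l*(4 + 5*sqrt(2)) + 20*sqrt(2)
(3) = w + 4
(4) = gcd((y - 2)*(y - 1)*(y + 2), (y - 5)*(y - 2)*(y - 1)) = y^2 - 3*y + 2
(5) = p + 7/4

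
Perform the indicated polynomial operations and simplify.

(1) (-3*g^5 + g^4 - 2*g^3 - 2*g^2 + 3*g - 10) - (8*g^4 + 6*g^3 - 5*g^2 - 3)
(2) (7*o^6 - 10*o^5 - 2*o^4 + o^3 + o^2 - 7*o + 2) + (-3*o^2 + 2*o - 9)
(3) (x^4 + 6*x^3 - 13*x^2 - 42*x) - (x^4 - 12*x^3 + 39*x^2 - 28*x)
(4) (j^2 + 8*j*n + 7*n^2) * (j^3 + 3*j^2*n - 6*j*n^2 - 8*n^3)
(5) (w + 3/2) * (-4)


(1) = -3*g^5 - 7*g^4 - 8*g^3 + 3*g^2 + 3*g - 7
(2) = 7*o^6 - 10*o^5 - 2*o^4 + o^3 - 2*o^2 - 5*o - 7
(3) = 18*x^3 - 52*x^2 - 14*x
(4) = j^5 + 11*j^4*n + 25*j^3*n^2 - 35*j^2*n^3 - 106*j*n^4 - 56*n^5
(5) = -4*w - 6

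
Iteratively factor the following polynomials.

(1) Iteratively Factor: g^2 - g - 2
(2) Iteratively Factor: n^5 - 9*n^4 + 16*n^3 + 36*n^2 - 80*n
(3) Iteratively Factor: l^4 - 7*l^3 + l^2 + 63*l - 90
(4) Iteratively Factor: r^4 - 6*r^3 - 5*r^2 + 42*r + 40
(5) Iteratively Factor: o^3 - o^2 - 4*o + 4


(1) = (g + 1)*(g - 2)
(2) = (n + 2)*(n^4 - 11*n^3 + 38*n^2 - 40*n) = (n - 2)*(n + 2)*(n^3 - 9*n^2 + 20*n) = n*(n - 2)*(n + 2)*(n^2 - 9*n + 20) = n*(n - 4)*(n - 2)*(n + 2)*(n - 5)
(3) = (l - 3)*(l^3 - 4*l^2 - 11*l + 30) = (l - 5)*(l - 3)*(l^2 + l - 6) = (l - 5)*(l - 3)*(l + 3)*(l - 2)
(4) = (r + 1)*(r^3 - 7*r^2 + 2*r + 40) = (r + 1)*(r + 2)*(r^2 - 9*r + 20) = (r - 5)*(r + 1)*(r + 2)*(r - 4)
(5) = (o + 2)*(o^2 - 3*o + 2) = (o - 2)*(o + 2)*(o - 1)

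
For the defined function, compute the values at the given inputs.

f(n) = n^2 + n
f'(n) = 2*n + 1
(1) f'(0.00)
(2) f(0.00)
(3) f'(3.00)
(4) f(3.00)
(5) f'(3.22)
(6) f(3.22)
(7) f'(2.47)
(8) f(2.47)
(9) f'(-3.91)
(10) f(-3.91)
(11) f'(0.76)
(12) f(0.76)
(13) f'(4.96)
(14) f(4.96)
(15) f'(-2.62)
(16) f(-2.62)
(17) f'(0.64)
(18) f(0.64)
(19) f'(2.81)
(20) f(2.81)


(1) = 1.00
(2) = 0.00
(3) = 7.00
(4) = 12.00
(5) = 7.44
(6) = 13.59
(7) = 5.94
(8) = 8.57
(9) = -6.82
(10) = 11.38
(11) = 2.52
(12) = 1.34
(13) = 10.92
(14) = 29.56
(15) = -4.24
(16) = 4.24
(17) = 2.28
(18) = 1.05
(19) = 6.62
(20) = 10.71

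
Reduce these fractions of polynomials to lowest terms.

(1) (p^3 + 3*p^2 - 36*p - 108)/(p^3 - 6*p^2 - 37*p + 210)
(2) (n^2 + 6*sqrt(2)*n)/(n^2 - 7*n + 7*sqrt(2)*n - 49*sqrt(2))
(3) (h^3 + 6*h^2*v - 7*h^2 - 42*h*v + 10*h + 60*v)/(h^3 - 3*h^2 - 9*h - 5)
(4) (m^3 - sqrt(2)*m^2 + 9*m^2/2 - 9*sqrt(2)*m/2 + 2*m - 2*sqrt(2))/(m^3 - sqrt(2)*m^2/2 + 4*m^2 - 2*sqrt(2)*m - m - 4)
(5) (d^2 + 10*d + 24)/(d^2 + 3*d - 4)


(1) = (p^2 - 3*p - 18)/(p^2 - 12*p + 35)
(2) = (n^2 + 6*sqrt(2)*n)/(n^2 + n*(-7 + 7*sqrt(2)) - 49*sqrt(2))
(3) = (h^2 + 6*h*v - 2*h - 12*v)/(h^2 + 2*h + 1)
(4) = (4*m + 2)/(4*m + 2*sqrt(2))
(5) = (d + 6)/(d - 1)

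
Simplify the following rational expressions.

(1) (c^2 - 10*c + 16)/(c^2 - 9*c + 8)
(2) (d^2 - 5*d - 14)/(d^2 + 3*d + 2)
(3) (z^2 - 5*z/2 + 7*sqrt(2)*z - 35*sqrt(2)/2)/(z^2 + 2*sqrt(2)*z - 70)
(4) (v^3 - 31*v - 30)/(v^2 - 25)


(1) = (c - 2)/(c - 1)
(2) = (d - 7)/(d + 1)
(3) = (2*z - 5)/(2*z - 10*sqrt(2))
(4) = (v^2 - 5*v - 6)/(v - 5)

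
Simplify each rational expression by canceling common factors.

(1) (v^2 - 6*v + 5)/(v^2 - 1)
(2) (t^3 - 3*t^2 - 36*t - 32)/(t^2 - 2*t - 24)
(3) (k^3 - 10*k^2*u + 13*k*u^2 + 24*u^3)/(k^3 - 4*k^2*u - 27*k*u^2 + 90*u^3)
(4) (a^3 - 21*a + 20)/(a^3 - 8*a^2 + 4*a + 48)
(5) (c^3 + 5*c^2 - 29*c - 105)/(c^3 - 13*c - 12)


(1) = (v - 5)/(v + 1)
(2) = (t^2 - 7*t - 8)/(t - 6)
(3) = (-k^2 + 7*k*u + 8*u^2)/(-k^2 + k*u + 30*u^2)
(4) = (a^2 + 4*a - 5)/(a^2 - 4*a - 12)
(5) = (c^2 + 2*c - 35)/(c^2 - 3*c - 4)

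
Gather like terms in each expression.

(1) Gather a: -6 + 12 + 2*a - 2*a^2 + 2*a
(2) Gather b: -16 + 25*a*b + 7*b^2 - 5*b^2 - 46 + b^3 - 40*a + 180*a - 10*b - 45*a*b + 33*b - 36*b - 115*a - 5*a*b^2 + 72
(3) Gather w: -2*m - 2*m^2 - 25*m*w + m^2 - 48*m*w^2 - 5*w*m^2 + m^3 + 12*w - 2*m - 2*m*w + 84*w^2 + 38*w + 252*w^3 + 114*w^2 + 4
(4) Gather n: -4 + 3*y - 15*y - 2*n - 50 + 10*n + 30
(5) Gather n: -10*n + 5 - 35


(1) = -2*a^2 + 4*a + 6
(2) = 25*a + b^3 + b^2*(2 - 5*a) + b*(-20*a - 13) + 10
(3) = m^3 - m^2 - 4*m + 252*w^3 + w^2*(198 - 48*m) + w*(-5*m^2 - 27*m + 50) + 4
(4) = 8*n - 12*y - 24
(5) = -10*n - 30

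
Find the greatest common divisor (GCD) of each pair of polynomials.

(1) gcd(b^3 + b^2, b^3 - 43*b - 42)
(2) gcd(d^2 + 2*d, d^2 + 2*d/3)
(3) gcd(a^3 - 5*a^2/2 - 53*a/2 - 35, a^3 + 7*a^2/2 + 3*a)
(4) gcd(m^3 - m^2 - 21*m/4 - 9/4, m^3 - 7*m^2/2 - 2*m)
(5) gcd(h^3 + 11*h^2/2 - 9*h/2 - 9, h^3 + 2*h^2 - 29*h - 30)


(1) = b + 1
(2) = gcd(d*(d + 2), d*(d + 2/3)) = d
(3) = gcd((a - 7)*(a + 2)*(a + 5/2), a*(a + 3/2)*(a + 2)) = a + 2
(4) = gcd((m - 3)*(m + 1/2)*(m + 3/2), m*(m - 4)*(m + 1/2)) = m + 1/2
(5) = h^2 + 7*h + 6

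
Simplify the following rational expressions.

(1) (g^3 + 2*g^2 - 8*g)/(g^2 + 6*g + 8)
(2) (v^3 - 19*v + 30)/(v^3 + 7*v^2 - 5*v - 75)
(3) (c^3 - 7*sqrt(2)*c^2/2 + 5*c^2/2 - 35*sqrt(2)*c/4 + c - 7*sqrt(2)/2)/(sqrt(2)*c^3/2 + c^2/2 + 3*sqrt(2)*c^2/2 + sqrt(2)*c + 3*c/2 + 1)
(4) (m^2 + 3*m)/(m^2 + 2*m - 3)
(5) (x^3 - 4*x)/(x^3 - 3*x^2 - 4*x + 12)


(1) = (g^2 - 2*g)/(g + 2)
(2) = (v - 2)/(v + 5)
(3) = (8*c^2 + c*(4 - 28*sqrt(2)) - 14*sqrt(2))/(4*sqrt(2)*c^2 + c*(4 + 4*sqrt(2)) + 4)
(4) = m/(m - 1)
(5) = x/(x - 3)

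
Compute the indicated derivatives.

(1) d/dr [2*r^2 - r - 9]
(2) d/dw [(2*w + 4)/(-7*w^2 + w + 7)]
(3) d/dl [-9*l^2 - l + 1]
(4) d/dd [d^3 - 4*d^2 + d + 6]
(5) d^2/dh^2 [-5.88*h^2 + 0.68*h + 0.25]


(1) = 4*r - 1
(2) = 2*(-7*w^2 + w + (w + 2)*(14*w - 1) + 7)/(-7*w^2 + w + 7)^2
(3) = -18*l - 1
(4) = 3*d^2 - 8*d + 1
(5) = -11.7600000000000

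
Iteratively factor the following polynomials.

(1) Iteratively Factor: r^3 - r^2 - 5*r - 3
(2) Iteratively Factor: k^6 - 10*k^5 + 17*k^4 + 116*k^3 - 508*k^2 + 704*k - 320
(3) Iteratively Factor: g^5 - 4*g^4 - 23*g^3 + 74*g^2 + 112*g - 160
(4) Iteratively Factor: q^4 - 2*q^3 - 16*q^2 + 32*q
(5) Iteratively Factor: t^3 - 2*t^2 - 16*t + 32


(1) = (r + 1)*(r^2 - 2*r - 3) = (r + 1)^2*(r - 3)
(2) = (k - 2)*(k^5 - 8*k^4 + k^3 + 118*k^2 - 272*k + 160) = (k - 5)*(k - 2)*(k^4 - 3*k^3 - 14*k^2 + 48*k - 32) = (k - 5)*(k - 2)*(k + 4)*(k^3 - 7*k^2 + 14*k - 8) = (k - 5)*(k - 2)^2*(k + 4)*(k^2 - 5*k + 4) = (k - 5)*(k - 2)^2*(k - 1)*(k + 4)*(k - 4)
(3) = (g + 4)*(g^4 - 8*g^3 + 9*g^2 + 38*g - 40) = (g + 2)*(g + 4)*(g^3 - 10*g^2 + 29*g - 20) = (g - 1)*(g + 2)*(g + 4)*(g^2 - 9*g + 20) = (g - 5)*(g - 1)*(g + 2)*(g + 4)*(g - 4)
(4) = (q - 2)*(q^3 - 16*q) = (q - 4)*(q - 2)*(q^2 + 4*q) = (q - 4)*(q - 2)*(q + 4)*(q)
(5) = (t - 4)*(t^2 + 2*t - 8) = (t - 4)*(t + 4)*(t - 2)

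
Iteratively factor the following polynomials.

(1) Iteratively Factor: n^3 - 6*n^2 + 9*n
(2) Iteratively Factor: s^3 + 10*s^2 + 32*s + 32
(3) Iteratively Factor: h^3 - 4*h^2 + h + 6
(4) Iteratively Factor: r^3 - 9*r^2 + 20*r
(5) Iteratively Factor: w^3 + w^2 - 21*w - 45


(1) = (n)*(n^2 - 6*n + 9) = n*(n - 3)*(n - 3)
(2) = (s + 4)*(s^2 + 6*s + 8) = (s + 4)^2*(s + 2)
(3) = (h - 3)*(h^2 - h - 2) = (h - 3)*(h + 1)*(h - 2)
(4) = (r - 4)*(r^2 - 5*r) = r*(r - 4)*(r - 5)
(5) = (w - 5)*(w^2 + 6*w + 9) = (w - 5)*(w + 3)*(w + 3)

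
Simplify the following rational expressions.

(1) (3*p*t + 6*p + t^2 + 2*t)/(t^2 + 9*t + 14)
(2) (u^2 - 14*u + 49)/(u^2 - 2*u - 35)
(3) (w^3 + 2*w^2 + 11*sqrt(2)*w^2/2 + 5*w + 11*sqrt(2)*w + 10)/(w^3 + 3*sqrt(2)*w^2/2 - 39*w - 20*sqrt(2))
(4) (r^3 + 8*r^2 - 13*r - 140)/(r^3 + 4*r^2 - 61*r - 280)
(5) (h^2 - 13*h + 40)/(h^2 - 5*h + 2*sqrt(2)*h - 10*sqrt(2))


(1) = (3*p + t)/(t + 7)
(2) = (u - 7)/(u + 5)
(3) = (4*w + 8)/(4*w - 16*sqrt(2))
(4) = (r - 4)/(r - 8)
(5) = (h - 8)/(h + 2*sqrt(2))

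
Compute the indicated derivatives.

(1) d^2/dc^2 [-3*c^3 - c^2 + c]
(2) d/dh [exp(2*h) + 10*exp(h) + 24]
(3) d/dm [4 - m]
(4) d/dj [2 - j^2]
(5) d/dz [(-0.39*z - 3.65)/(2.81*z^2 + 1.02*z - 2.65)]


(1) = -18*c - 2
(2) = 2*(exp(h) + 5)*exp(h)
(3) = -1
(4) = -2*j
(5) = (1.0959*z^2 + 20.513*z + 4.7565)/(7.8961*z^4 + 5.7324*z^3 - 13.8526*z^2 - 5.406*z + 7.0225)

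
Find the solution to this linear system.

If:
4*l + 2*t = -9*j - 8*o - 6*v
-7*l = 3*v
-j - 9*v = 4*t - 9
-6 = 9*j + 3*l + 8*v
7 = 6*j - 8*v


Then:
j = -7/786
l = 99/262
o = -1813/3144
t = 6659/1572
v = -231/262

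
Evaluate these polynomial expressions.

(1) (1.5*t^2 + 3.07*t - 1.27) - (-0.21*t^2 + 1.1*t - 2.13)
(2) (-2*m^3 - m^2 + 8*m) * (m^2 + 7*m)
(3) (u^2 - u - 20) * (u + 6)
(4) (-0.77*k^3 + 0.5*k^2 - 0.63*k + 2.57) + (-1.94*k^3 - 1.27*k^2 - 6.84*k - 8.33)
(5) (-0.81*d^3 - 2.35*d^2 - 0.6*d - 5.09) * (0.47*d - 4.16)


(1) = 1.71*t^2 + 1.97*t + 0.86
(2) = -2*m^5 - 15*m^4 + m^3 + 56*m^2
(3) = u^3 + 5*u^2 - 26*u - 120
(4) = -2.71*k^3 - 0.77*k^2 - 7.47*k - 5.76
(5) = -0.3807*d^4 + 2.2651*d^3 + 9.494*d^2 + 0.1037*d + 21.1744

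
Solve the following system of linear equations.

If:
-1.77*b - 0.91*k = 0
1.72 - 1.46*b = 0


Then:
b = 1.18
k = -2.29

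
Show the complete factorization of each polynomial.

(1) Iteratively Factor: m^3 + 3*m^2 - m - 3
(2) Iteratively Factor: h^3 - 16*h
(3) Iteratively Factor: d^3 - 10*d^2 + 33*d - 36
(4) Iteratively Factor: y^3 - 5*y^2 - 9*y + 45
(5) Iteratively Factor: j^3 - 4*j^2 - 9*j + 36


(1) = (m - 1)*(m^2 + 4*m + 3) = (m - 1)*(m + 3)*(m + 1)
(2) = (h)*(h^2 - 16) = h*(h + 4)*(h - 4)
(3) = (d - 4)*(d^2 - 6*d + 9) = (d - 4)*(d - 3)*(d - 3)
(4) = (y - 3)*(y^2 - 2*y - 15) = (y - 5)*(y - 3)*(y + 3)
(5) = (j - 4)*(j^2 - 9) = (j - 4)*(j + 3)*(j - 3)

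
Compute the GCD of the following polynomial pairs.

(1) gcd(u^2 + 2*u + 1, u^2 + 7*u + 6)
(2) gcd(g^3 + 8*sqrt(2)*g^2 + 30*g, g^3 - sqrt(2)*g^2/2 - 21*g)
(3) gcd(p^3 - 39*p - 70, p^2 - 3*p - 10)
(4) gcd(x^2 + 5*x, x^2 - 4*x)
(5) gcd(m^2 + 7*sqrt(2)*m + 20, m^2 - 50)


(1) = u + 1
(2) = gcd(g*(g + 3*sqrt(2))*(g + 5*sqrt(2)), g*(g - 7*sqrt(2)/2)*(g + 3*sqrt(2))) = g^2 + 3*sqrt(2)*g
(3) = gcd((p - 7)*(p + 2)*(p + 5), (p - 5)*(p + 2)) = p + 2
(4) = gcd(x*(x + 5), x*(x - 4)) = x
(5) = gcd((m + 2*sqrt(2))*(m + 5*sqrt(2)), (m - 5*sqrt(2))*(m + 5*sqrt(2))) = m + 5*sqrt(2)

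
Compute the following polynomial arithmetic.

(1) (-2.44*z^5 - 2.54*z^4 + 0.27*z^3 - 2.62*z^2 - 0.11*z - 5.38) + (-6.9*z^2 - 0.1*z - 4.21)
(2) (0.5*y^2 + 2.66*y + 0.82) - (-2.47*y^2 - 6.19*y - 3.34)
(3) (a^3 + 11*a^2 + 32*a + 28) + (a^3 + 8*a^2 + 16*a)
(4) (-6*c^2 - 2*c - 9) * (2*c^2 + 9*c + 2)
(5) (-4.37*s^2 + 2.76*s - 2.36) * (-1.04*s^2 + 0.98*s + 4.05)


(1) = -2.44*z^5 - 2.54*z^4 + 0.27*z^3 - 9.52*z^2 - 0.21*z - 9.59
(2) = 2.97*y^2 + 8.85*y + 4.16
(3) = 2*a^3 + 19*a^2 + 48*a + 28
(4) = -12*c^4 - 58*c^3 - 48*c^2 - 85*c - 18
(5) = 4.5448*s^4 - 7.153*s^3 - 12.5393*s^2 + 8.8652*s - 9.558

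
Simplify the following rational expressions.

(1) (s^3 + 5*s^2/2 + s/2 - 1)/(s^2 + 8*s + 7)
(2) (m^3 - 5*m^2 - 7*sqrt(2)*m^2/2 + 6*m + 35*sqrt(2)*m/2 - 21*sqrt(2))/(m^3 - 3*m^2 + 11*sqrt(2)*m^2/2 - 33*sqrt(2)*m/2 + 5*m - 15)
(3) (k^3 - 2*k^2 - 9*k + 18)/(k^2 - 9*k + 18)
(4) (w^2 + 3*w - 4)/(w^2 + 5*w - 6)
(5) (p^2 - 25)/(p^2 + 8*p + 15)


(1) = (2*s^2 + 3*s - 2)/(2*s + 14)
(2) = (4*m^2 + m*(-14*sqrt(2) - 8) + 28*sqrt(2))/(4*m^2 + 22*sqrt(2)*m + 20)
(3) = (k^2 + k - 6)/(k - 6)
(4) = (w + 4)/(w + 6)
(5) = (p - 5)/(p + 3)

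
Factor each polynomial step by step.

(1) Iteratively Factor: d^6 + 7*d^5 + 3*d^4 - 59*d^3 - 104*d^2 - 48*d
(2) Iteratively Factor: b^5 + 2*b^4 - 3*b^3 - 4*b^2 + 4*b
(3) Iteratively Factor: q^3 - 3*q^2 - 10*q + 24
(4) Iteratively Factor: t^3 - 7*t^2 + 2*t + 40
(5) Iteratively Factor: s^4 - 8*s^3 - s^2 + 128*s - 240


(1) = (d + 1)*(d^5 + 6*d^4 - 3*d^3 - 56*d^2 - 48*d) = (d + 1)*(d + 4)*(d^4 + 2*d^3 - 11*d^2 - 12*d) = (d + 1)*(d + 4)^2*(d^3 - 2*d^2 - 3*d) = (d - 3)*(d + 1)*(d + 4)^2*(d^2 + d) = (d - 3)*(d + 1)^2*(d + 4)^2*(d)
(2) = (b + 2)*(b^4 - 3*b^2 + 2*b) = (b - 1)*(b + 2)*(b^3 + b^2 - 2*b) = (b - 1)*(b + 2)^2*(b^2 - b) = (b - 1)^2*(b + 2)^2*(b)
(3) = (q - 2)*(q^2 - q - 12) = (q - 4)*(q - 2)*(q + 3)
(4) = (t - 4)*(t^2 - 3*t - 10) = (t - 5)*(t - 4)*(t + 2)
(5) = (s - 3)*(s^3 - 5*s^2 - 16*s + 80) = (s - 3)*(s + 4)*(s^2 - 9*s + 20) = (s - 4)*(s - 3)*(s + 4)*(s - 5)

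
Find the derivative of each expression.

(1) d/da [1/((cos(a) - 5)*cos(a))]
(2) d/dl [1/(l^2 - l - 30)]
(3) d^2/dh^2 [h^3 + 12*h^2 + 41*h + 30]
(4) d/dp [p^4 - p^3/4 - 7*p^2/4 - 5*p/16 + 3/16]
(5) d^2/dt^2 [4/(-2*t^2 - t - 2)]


(1) = (2*cos(a) - 5)*sin(a)/((cos(a) - 5)^2*cos(a)^2)
(2) = (1 - 2*l)/(-l^2 + l + 30)^2
(3) = 6*h + 24
(4) = 4*p^3 - 3*p^2/4 - 7*p/2 - 5/16
(5) = 8*(4*t^2 + 2*t - (4*t + 1)^2 + 4)/(2*t^2 + t + 2)^3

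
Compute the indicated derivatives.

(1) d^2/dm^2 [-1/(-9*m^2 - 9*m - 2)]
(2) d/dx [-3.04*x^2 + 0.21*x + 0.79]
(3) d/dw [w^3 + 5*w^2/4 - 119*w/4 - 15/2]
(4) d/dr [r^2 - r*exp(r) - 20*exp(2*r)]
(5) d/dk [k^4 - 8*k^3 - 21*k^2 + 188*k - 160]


(1) = 18*(-9*m^2 - 9*m + 9*(2*m + 1)^2 - 2)/(9*m^2 + 9*m + 2)^3
(2) = 0.21 - 6.08*x
(3) = 3*w^2 + 5*w/2 - 119/4
(4) = -r*exp(r) + 2*r - 40*exp(2*r) - exp(r)
(5) = 4*k^3 - 24*k^2 - 42*k + 188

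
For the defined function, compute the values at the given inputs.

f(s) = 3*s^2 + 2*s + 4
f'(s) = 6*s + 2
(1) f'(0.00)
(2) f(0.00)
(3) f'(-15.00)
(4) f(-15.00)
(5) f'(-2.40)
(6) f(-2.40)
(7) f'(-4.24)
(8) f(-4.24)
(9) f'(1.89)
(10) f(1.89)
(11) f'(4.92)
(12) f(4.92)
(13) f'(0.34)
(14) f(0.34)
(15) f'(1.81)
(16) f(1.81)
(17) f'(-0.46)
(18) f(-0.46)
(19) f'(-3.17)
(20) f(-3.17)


(1) = 2.00
(2) = 4.00
(3) = -88.00
(4) = 649.00
(5) = -12.40
(6) = 16.48
(7) = -23.44
(8) = 49.45
(9) = 13.34
(10) = 18.50
(11) = 31.52
(12) = 86.46
(13) = 4.04
(14) = 5.03
(15) = 12.86
(16) = 17.45
(17) = -0.76
(18) = 3.71
(19) = -17.02
(20) = 27.81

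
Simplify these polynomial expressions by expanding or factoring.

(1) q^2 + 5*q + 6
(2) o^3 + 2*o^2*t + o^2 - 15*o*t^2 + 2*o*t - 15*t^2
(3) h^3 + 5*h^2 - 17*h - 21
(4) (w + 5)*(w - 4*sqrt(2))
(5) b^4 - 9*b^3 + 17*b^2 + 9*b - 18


(1) = (q + 2)*(q + 3)
(2) = (o + 1)*(o - 3*t)*(o + 5*t)
(3) = (h - 3)*(h + 1)*(h + 7)
(4) = w^2 - 4*sqrt(2)*w + 5*w - 20*sqrt(2)
(5) = (b - 6)*(b - 3)*(b - 1)*(b + 1)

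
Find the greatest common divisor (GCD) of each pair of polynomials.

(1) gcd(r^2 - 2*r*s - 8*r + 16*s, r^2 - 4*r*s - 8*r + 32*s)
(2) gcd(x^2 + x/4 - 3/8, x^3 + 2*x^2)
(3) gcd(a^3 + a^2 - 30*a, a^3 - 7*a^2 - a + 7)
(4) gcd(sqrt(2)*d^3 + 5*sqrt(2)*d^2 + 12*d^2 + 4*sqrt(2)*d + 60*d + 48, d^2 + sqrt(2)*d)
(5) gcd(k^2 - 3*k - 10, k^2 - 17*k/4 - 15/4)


(1) = r - 8
(2) = gcd((x - 1/2)*(x + 3/4), x^2*(x + 2)) = 1
(3) = gcd(a*(a - 5)*(a + 6), (a - 7)*(a - 1)*(a + 1)) = 1
(4) = 1
(5) = gcd((k - 5)*(k + 2), (k - 5)*(k + 3/4)) = k - 5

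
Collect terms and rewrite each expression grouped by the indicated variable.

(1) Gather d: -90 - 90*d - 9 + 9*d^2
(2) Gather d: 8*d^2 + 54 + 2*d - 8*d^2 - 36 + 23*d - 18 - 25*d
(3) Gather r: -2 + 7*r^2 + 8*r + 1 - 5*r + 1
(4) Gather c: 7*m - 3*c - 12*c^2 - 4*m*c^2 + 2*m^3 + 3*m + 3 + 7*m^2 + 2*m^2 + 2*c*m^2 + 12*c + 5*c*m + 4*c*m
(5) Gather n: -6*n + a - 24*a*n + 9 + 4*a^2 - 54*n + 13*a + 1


(1) = 9*d^2 - 90*d - 99
(2) = 0
(3) = 7*r^2 + 3*r
(4) = c^2*(-4*m - 12) + c*(2*m^2 + 9*m + 9) + 2*m^3 + 9*m^2 + 10*m + 3
(5) = 4*a^2 + 14*a + n*(-24*a - 60) + 10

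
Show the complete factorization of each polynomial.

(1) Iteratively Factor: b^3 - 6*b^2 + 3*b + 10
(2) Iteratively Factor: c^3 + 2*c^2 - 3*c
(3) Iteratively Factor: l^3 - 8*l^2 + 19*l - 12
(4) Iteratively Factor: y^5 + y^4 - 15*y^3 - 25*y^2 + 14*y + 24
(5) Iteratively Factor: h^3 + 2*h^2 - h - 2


(1) = (b + 1)*(b^2 - 7*b + 10) = (b - 2)*(b + 1)*(b - 5)
(2) = (c + 3)*(c^2 - c) = c*(c + 3)*(c - 1)
(3) = (l - 1)*(l^2 - 7*l + 12) = (l - 4)*(l - 1)*(l - 3)
(4) = (y + 2)*(y^4 - y^3 - 13*y^2 + y + 12) = (y - 1)*(y + 2)*(y^3 - 13*y - 12) = (y - 4)*(y - 1)*(y + 2)*(y^2 + 4*y + 3) = (y - 4)*(y - 1)*(y + 2)*(y + 3)*(y + 1)
(5) = (h - 1)*(h^2 + 3*h + 2) = (h - 1)*(h + 1)*(h + 2)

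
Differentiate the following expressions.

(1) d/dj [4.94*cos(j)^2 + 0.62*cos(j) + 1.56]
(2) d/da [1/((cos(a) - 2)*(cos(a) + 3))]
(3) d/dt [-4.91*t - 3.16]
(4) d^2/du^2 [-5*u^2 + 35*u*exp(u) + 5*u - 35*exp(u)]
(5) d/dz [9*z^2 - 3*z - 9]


(1) = -(9.88*cos(j) + 0.62)*sin(j)
(2) = (sin(a) + sin(2*a))/((cos(a) - 2)^2*(cos(a) + 3)^2)
(3) = -4.91000000000000
(4) = 35*u*exp(u) + 35*exp(u) - 10
(5) = 18*z - 3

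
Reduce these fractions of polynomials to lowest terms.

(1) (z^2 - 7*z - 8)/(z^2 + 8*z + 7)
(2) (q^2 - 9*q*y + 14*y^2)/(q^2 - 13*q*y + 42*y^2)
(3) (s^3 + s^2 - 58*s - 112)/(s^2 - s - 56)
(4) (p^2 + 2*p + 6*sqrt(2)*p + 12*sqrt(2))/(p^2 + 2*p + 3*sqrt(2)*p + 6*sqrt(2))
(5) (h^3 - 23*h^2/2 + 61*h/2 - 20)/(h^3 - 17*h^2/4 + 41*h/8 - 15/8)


(1) = (z - 8)/(z + 7)
(2) = (-q + 2*y)/(-q + 6*y)
(3) = s + 2
(4) = (p + 6*sqrt(2))/(p + 3*sqrt(2))
(5) = (4*h - 32)/(4*h - 3)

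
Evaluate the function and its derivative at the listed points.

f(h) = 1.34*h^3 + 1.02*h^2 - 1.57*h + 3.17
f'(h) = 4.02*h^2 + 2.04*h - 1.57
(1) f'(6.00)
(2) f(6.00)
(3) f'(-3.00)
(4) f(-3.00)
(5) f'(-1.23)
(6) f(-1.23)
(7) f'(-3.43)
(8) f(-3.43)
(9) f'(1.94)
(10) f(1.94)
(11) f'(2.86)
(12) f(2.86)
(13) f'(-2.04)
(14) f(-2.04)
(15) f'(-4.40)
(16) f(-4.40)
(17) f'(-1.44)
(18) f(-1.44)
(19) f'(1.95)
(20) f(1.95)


(1) = 155.39
(2) = 319.91
(3) = 28.49
(4) = -19.12
(5) = 2.00
(6) = 4.15
(7) = 38.73
(8) = -33.52
(9) = 17.52
(10) = 13.75
(11) = 37.15
(12) = 38.37
(13) = 11.00
(14) = -0.76
(15) = 67.28
(16) = -84.32
(17) = 3.83
(18) = 3.54
(19) = 17.69
(20) = 13.92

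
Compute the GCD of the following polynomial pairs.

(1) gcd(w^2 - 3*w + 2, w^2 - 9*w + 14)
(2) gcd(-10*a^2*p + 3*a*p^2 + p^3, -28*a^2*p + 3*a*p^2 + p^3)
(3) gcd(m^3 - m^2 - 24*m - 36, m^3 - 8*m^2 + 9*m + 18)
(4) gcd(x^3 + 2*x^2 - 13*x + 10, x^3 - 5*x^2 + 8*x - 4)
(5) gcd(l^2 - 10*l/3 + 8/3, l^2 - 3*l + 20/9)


(1) = gcd((w - 2)*(w - 1), (w - 7)*(w - 2)) = w - 2
(2) = gcd(p*(-2*a + p)*(5*a + p), p*(-4*a + p)*(7*a + p)) = p
(3) = gcd((m - 6)*(m + 2)*(m + 3), (m - 6)*(m - 3)*(m + 1)) = m - 6
(4) = x^2 - 3*x + 2
(5) = l - 4/3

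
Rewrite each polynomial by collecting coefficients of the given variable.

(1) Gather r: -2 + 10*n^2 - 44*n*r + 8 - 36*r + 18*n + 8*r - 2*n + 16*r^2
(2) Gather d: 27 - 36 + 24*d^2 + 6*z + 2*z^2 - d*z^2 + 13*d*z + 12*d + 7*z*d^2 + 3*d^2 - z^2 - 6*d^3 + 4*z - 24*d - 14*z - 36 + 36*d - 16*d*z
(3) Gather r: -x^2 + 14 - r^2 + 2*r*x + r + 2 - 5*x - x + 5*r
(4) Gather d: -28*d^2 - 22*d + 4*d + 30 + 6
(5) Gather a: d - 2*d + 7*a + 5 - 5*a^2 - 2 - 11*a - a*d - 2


(1) = 10*n^2 + 16*n + 16*r^2 + r*(-44*n - 28) + 6
(2) = -6*d^3 + d^2*(7*z + 27) + d*(-z^2 - 3*z + 24) + z^2 - 4*z - 45
(3) = -r^2 + r*(2*x + 6) - x^2 - 6*x + 16
(4) = -28*d^2 - 18*d + 36
(5) = -5*a^2 + a*(-d - 4) - d + 1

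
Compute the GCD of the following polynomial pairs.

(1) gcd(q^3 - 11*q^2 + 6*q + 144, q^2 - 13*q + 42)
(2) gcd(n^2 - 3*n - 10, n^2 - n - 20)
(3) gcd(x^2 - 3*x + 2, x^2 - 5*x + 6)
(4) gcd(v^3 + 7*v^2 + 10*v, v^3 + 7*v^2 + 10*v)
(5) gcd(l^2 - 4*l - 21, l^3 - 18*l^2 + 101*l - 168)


(1) = gcd((q - 8)*(q - 6)*(q + 3), (q - 7)*(q - 6)) = q - 6
(2) = gcd((n - 5)*(n + 2), (n - 5)*(n + 4)) = n - 5
(3) = x - 2
(4) = gcd(v*(v + 2)*(v + 5), v*(v + 2)*(v + 5)) = v^3 + 7*v^2 + 10*v
(5) = l - 7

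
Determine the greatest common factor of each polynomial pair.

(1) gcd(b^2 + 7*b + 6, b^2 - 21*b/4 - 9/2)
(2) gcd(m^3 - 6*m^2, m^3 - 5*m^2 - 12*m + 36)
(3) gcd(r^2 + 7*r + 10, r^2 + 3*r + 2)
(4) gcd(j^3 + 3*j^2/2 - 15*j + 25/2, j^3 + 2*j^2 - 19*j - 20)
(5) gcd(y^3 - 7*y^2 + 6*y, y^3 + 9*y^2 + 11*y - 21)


(1) = 1
(2) = m - 6
(3) = gcd((r + 2)*(r + 5), (r + 1)*(r + 2)) = r + 2
(4) = gcd((j - 5/2)*(j - 1)*(j + 5), (j - 4)*(j + 1)*(j + 5)) = j + 5
(5) = gcd(y*(y - 6)*(y - 1), (y - 1)*(y + 3)*(y + 7)) = y - 1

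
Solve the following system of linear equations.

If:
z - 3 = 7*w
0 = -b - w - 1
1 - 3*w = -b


Then:
b = -1
w = 0
z = 3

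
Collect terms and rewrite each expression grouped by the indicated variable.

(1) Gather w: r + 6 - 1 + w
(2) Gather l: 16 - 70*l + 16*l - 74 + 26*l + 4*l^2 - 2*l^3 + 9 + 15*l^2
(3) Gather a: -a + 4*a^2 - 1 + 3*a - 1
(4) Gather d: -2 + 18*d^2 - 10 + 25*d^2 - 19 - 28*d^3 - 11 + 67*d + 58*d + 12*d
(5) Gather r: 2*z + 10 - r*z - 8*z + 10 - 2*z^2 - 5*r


(1) = r + w + 5
(2) = -2*l^3 + 19*l^2 - 28*l - 49
(3) = 4*a^2 + 2*a - 2
(4) = -28*d^3 + 43*d^2 + 137*d - 42
(5) = r*(-z - 5) - 2*z^2 - 6*z + 20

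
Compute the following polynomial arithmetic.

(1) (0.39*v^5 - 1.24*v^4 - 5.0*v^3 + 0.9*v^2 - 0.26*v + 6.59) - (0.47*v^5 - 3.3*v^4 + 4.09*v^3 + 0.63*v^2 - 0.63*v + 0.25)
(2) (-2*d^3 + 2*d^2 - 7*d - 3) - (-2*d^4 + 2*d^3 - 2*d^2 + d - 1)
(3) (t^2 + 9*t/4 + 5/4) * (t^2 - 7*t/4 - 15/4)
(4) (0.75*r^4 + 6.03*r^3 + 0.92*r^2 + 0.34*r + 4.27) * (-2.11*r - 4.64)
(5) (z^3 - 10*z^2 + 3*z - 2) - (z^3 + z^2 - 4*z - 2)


(1) = -0.08*v^5 + 2.06*v^4 - 9.09*v^3 + 0.27*v^2 + 0.37*v + 6.34
(2) = 2*d^4 - 4*d^3 + 4*d^2 - 8*d - 2
(3) = t^4 + t^3/2 - 103*t^2/16 - 85*t/8 - 75/16
(4) = -1.5825*r^5 - 16.2033*r^4 - 29.9204*r^3 - 4.9862*r^2 - 10.5873*r - 19.8128
(5) = -11*z^2 + 7*z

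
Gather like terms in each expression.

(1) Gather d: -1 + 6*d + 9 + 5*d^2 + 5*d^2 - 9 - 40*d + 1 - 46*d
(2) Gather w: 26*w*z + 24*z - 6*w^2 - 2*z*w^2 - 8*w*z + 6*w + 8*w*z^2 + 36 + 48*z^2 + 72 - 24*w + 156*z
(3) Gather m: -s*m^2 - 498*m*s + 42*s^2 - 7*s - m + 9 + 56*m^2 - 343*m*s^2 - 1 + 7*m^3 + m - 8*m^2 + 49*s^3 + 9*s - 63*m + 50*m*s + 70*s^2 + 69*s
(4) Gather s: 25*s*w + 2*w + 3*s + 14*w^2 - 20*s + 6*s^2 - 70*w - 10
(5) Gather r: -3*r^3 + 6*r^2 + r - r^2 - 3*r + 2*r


(1) = 10*d^2 - 80*d
(2) = w^2*(-2*z - 6) + w*(8*z^2 + 18*z - 18) + 48*z^2 + 180*z + 108
(3) = 7*m^3 + m^2*(48 - s) + m*(-343*s^2 - 448*s - 63) + 49*s^3 + 112*s^2 + 71*s + 8
(4) = 6*s^2 + s*(25*w - 17) + 14*w^2 - 68*w - 10
(5) = -3*r^3 + 5*r^2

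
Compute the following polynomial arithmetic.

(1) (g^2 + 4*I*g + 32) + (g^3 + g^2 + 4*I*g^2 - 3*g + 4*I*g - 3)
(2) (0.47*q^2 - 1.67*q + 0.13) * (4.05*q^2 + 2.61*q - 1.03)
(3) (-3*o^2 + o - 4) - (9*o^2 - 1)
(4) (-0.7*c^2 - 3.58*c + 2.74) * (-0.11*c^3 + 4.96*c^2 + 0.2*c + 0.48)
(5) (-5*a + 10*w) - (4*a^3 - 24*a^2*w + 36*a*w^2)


(1) = g^3 + 2*g^2 + 4*I*g^2 - 3*g + 8*I*g + 29
(2) = 1.9035*q^4 - 5.5368*q^3 - 4.3163*q^2 + 2.0594*q - 0.1339
(3) = -12*o^2 + o - 3
(4) = 0.077*c^5 - 3.0782*c^4 - 18.1982*c^3 + 12.5384*c^2 - 1.1704*c + 1.3152
(5) = -4*a^3 + 24*a^2*w - 36*a*w^2 - 5*a + 10*w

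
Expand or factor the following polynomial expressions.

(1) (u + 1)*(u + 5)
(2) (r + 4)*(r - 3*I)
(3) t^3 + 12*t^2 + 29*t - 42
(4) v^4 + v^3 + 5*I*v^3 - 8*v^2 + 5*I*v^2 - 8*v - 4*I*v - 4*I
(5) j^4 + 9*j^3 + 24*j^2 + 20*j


(1) = u^2 + 6*u + 5
(2) = r^2 + 4*r - 3*I*r - 12*I
(3) = (t - 1)*(t + 6)*(t + 7)
(4) = (v + 1)*(v + I)*(v + 2*I)^2
(5) = j*(j + 2)^2*(j + 5)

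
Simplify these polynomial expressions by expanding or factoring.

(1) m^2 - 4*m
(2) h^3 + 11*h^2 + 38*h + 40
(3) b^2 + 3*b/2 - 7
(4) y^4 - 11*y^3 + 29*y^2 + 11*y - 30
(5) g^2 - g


(1) = m*(m - 4)
(2) = (h + 2)*(h + 4)*(h + 5)
(3) = (b - 2)*(b + 7/2)
(4) = (y - 6)*(y - 5)*(y - 1)*(y + 1)
(5) = g*(g - 1)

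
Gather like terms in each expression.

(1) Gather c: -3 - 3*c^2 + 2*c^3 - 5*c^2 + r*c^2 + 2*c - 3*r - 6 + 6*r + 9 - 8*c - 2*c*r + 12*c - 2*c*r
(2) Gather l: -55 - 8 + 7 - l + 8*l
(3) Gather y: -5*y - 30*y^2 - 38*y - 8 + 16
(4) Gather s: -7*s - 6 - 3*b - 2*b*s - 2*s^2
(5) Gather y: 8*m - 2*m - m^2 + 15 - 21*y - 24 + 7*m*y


(1) = 2*c^3 + c^2*(r - 8) + c*(6 - 4*r) + 3*r
(2) = 7*l - 56
(3) = -30*y^2 - 43*y + 8
(4) = -3*b - 2*s^2 + s*(-2*b - 7) - 6
(5) = -m^2 + 6*m + y*(7*m - 21) - 9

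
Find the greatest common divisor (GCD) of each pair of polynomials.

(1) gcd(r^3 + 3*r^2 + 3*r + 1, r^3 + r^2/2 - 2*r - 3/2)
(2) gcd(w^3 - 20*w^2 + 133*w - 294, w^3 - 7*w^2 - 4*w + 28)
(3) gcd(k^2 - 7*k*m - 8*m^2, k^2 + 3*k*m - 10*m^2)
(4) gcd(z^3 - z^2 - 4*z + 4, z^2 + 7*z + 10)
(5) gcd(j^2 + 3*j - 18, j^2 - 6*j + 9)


(1) = gcd((r + 1)^3, (r - 3/2)*(r + 1)^2) = r^2 + 2*r + 1
(2) = gcd((w - 7)^2*(w - 6), (w - 7)*(w - 2)*(w + 2)) = w - 7
(3) = 1
(4) = z + 2
(5) = gcd((j - 3)*(j + 6), (j - 3)^2) = j - 3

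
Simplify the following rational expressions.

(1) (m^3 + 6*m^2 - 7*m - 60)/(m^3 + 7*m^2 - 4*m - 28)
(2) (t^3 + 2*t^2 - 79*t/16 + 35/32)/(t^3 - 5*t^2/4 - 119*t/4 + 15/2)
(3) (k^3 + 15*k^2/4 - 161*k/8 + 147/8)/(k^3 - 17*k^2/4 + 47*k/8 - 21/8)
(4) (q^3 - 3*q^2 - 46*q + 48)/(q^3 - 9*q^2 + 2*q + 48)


(1) = (m^3 + 6*m^2 - 7*m - 60)/(m^3 + 7*m^2 - 4*m - 28)
(2) = (8*t^2 + 18*t - 35)/(8*t^2 - 8*t - 240)
(3) = (k + 7)/(k - 1)
(4) = (q^2 + 5*q - 6)/(q^2 - q - 6)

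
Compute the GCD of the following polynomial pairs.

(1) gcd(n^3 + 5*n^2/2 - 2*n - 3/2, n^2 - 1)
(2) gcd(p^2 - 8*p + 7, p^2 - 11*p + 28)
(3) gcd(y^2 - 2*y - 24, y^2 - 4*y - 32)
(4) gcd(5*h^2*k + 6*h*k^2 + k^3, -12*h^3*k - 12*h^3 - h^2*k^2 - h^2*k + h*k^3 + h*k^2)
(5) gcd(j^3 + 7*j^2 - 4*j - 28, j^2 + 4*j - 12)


(1) = n - 1
(2) = gcd((p - 7)*(p - 1), (p - 7)*(p - 4)) = p - 7
(3) = y + 4
(4) = 1
(5) = j - 2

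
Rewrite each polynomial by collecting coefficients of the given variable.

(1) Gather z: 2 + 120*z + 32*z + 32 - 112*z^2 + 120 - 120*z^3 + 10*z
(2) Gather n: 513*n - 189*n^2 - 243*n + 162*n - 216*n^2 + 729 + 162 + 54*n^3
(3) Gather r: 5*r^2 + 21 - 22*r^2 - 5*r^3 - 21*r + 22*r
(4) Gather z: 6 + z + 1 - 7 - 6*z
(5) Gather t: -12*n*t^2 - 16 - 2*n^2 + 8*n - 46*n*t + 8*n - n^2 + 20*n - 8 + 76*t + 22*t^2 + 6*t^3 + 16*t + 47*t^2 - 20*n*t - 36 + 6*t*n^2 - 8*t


(1) = -120*z^3 - 112*z^2 + 162*z + 154
(2) = 54*n^3 - 405*n^2 + 432*n + 891
(3) = -5*r^3 - 17*r^2 + r + 21
(4) = -5*z
(5) = -3*n^2 + 36*n + 6*t^3 + t^2*(69 - 12*n) + t*(6*n^2 - 66*n + 84) - 60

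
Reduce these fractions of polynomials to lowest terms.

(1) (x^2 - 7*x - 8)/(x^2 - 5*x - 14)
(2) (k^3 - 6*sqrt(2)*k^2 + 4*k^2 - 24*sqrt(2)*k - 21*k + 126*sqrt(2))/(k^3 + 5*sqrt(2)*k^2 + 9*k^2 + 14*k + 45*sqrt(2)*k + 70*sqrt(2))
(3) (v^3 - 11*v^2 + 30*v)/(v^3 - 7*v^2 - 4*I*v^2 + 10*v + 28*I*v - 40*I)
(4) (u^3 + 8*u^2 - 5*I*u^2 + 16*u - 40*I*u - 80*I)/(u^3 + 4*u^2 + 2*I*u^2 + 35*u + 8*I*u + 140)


(1) = (x^2 - 7*x - 8)/(x^2 - 5*x - 14)
(2) = (k^2 + k*(-6*sqrt(2) - 3) + 18*sqrt(2))/(k^2 + k*(2 + 5*sqrt(2)) + 10*sqrt(2))
(3) = (v^2 - 6*v)/(v^2 + v*(-2 - 4*I) + 8*I)
(4) = (u + 4)/(u + 7*I)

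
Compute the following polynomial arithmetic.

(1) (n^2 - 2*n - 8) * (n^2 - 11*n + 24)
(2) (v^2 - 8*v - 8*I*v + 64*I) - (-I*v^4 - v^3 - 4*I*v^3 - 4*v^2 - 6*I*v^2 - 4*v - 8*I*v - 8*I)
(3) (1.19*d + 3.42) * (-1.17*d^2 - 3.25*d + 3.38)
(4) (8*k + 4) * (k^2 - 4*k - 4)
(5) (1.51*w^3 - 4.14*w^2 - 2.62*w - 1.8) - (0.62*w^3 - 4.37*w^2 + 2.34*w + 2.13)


(1) = n^4 - 13*n^3 + 38*n^2 + 40*n - 192
(2) = I*v^4 + v^3 + 4*I*v^3 + 5*v^2 + 6*I*v^2 - 4*v + 72*I
(3) = -1.3923*d^3 - 7.8689*d^2 - 7.0928*d + 11.5596
(4) = 8*k^3 - 28*k^2 - 48*k - 16
(5) = 0.89*w^3 + 0.23*w^2 - 4.96*w - 3.93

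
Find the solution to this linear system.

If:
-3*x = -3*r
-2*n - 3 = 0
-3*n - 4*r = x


Then:
n = -3/2
r = 9/10
x = 9/10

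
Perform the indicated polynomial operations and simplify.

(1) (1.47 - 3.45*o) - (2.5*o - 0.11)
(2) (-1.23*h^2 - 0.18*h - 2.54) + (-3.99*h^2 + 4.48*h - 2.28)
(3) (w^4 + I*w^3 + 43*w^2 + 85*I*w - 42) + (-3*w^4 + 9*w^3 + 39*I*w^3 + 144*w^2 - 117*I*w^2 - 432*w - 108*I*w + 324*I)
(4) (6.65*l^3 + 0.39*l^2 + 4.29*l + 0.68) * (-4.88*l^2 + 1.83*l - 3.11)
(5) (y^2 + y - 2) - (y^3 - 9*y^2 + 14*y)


(1) = 1.58 - 5.95*o
(2) = -5.22*h^2 + 4.3*h - 4.82
(3) = -2*w^4 + 9*w^3 + 40*I*w^3 + 187*w^2 - 117*I*w^2 - 432*w - 23*I*w - 42 + 324*I
(4) = -32.452*l^5 + 10.2663*l^4 - 40.903*l^3 + 3.3194*l^2 - 12.0975*l - 2.1148
(5) = -y^3 + 10*y^2 - 13*y - 2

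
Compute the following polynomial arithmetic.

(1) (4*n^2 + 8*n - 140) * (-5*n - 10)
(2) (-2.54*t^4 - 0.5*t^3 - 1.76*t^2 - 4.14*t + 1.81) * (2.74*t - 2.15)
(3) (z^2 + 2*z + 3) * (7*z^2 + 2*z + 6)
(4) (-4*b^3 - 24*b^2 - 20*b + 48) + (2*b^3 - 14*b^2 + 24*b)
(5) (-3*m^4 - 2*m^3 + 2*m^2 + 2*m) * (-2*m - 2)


(1) = -20*n^3 - 80*n^2 + 620*n + 1400
(2) = -6.9596*t^5 + 4.091*t^4 - 3.7474*t^3 - 7.5596*t^2 + 13.8604*t - 3.8915
(3) = 7*z^4 + 16*z^3 + 31*z^2 + 18*z + 18
(4) = -2*b^3 - 38*b^2 + 4*b + 48
(5) = 6*m^5 + 10*m^4 - 8*m^2 - 4*m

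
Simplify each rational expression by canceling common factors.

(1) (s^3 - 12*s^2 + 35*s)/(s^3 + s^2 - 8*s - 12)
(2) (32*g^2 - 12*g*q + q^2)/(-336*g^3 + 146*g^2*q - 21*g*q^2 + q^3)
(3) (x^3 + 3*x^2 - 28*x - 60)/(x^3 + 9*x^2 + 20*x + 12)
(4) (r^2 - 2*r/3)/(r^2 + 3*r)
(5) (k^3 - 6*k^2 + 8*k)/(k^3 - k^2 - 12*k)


(1) = (s^3 - 12*s^2 + 35*s)/(s^3 + s^2 - 8*s - 12)
(2) = (-4*g + q)/(42*g^2 - 13*g*q + q^2)
(3) = (x - 5)/(x + 1)
(4) = (3*r - 2)/(3*r + 9)
(5) = (k - 2)/(k + 3)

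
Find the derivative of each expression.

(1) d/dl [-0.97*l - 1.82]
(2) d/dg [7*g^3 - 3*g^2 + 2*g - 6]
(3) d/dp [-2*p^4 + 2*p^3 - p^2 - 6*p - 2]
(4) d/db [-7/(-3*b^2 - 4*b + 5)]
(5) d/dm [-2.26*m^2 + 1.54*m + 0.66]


(1) = -0.970000000000000
(2) = 21*g^2 - 6*g + 2
(3) = -8*p^3 + 6*p^2 - 2*p - 6
(4) = 14*(-3*b - 2)/(3*b^2 + 4*b - 5)^2
(5) = 1.54 - 4.52*m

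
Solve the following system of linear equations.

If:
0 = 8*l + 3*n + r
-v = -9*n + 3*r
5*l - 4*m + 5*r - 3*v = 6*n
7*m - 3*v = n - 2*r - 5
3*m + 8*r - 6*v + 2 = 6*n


Then:
l = -2347/7795
m = -4024/7795
n = 3563/7795
r = 8087/7795
v = 7806/7795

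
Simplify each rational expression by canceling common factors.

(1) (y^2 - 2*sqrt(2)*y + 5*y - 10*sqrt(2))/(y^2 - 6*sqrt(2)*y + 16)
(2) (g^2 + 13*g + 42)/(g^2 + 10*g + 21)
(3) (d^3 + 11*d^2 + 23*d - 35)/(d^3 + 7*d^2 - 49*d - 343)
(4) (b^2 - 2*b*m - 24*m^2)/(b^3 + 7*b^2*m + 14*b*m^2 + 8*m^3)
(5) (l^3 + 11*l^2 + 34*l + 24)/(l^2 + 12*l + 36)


(1) = (y + 5)/(y - 4*sqrt(2))
(2) = (g + 6)/(g + 3)
(3) = (d^2 + 4*d - 5)/(d^2 - 49)
(4) = (b - 6*m)/(b^2 + 3*b*m + 2*m^2)
(5) = (l^2 + 5*l + 4)/(l + 6)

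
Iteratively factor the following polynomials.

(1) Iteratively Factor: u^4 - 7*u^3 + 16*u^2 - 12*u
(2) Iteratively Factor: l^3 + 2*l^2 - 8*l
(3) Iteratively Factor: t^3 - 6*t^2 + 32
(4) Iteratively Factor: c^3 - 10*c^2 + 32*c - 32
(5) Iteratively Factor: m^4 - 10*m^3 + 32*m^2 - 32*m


(1) = (u - 2)*(u^3 - 5*u^2 + 6*u) = (u - 2)^2*(u^2 - 3*u) = (u - 3)*(u - 2)^2*(u)
(2) = (l - 2)*(l^2 + 4*l) = (l - 2)*(l + 4)*(l)
(3) = (t + 2)*(t^2 - 8*t + 16) = (t - 4)*(t + 2)*(t - 4)
(4) = (c - 2)*(c^2 - 8*c + 16) = (c - 4)*(c - 2)*(c - 4)
(5) = (m)*(m^3 - 10*m^2 + 32*m - 32) = m*(m - 2)*(m^2 - 8*m + 16) = m*(m - 4)*(m - 2)*(m - 4)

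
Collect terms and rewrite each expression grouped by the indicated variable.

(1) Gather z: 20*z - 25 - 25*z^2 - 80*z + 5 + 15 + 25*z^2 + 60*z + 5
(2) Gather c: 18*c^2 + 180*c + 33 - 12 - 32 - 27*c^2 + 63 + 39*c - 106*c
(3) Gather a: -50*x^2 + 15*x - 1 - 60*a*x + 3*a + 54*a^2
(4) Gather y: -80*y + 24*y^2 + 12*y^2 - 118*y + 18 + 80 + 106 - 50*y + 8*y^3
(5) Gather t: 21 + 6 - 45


(1) = 0
(2) = -9*c^2 + 113*c + 52
(3) = 54*a^2 + a*(3 - 60*x) - 50*x^2 + 15*x - 1
(4) = 8*y^3 + 36*y^2 - 248*y + 204
(5) = -18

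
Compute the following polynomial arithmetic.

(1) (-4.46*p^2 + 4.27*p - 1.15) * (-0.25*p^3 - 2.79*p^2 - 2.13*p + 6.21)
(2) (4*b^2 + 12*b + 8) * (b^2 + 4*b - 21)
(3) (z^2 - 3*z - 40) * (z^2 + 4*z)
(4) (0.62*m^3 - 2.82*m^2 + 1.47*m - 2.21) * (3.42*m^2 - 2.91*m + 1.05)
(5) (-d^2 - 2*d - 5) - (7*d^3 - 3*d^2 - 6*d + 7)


(1) = 1.115*p^5 + 11.3759*p^4 - 2.126*p^3 - 33.5832*p^2 + 28.9662*p - 7.1415
(2) = 4*b^4 + 28*b^3 - 28*b^2 - 220*b - 168
(3) = z^4 + z^3 - 52*z^2 - 160*z
(4) = 2.1204*m^5 - 11.4486*m^4 + 13.8846*m^3 - 14.7969*m^2 + 7.9746*m - 2.3205
(5) = -7*d^3 + 2*d^2 + 4*d - 12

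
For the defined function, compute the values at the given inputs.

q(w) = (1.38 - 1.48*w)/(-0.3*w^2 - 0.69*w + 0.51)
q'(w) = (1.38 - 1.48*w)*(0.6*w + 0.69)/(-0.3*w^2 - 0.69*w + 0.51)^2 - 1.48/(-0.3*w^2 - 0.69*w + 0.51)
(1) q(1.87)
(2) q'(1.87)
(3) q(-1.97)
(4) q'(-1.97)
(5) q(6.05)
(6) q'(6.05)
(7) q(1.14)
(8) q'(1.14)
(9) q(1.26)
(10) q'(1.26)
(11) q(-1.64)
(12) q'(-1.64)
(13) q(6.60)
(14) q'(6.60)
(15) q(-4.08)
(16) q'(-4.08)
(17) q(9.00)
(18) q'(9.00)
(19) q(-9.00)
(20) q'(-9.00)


(1) = 0.76
(2) = 0.06
(3) = 6.09
(4) = -6.35
(5) = 0.52
(6) = -0.05
(7) = 0.46
(8) = 1.27
(9) = 0.58
(10) = 0.77
(11) = 4.56
(12) = -3.38
(13) = 0.49
(14) = -0.05
(15) = -4.45
(16) = -3.80
(17) = 0.40
(18) = -0.03
(19) = -0.84
(20) = -0.14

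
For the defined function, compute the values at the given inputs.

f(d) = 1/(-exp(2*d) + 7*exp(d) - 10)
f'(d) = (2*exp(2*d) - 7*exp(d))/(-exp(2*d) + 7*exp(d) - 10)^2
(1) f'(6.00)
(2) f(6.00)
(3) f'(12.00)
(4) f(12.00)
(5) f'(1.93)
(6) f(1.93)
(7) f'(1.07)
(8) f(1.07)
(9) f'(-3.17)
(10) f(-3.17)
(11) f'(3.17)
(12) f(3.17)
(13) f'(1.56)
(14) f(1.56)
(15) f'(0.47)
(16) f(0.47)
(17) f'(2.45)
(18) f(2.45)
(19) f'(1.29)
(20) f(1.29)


(1) = 0.00
(2) = -0.00
(3) = 0.00
(4) = -0.00
(5) = 0.55
(6) = -0.11
(7) = -0.94
(8) = 0.52
(9) = -0.00
(10) = -0.10
(11) = 0.01
(12) = -0.00
(13) = 27.06
(14) = 1.50
(15) = -3.29
(16) = -0.74
(17) = 0.05
(18) = -0.02
(19) = 0.19
(20) = 0.45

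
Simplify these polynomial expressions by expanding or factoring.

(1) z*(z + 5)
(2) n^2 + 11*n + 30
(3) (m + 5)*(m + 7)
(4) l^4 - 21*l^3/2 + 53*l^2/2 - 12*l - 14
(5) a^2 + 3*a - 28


(1) = z^2 + 5*z
(2) = (n + 5)*(n + 6)
(3) = m^2 + 12*m + 35
(4) = (l - 7)*(l - 2)^2*(l + 1/2)
(5) = (a - 4)*(a + 7)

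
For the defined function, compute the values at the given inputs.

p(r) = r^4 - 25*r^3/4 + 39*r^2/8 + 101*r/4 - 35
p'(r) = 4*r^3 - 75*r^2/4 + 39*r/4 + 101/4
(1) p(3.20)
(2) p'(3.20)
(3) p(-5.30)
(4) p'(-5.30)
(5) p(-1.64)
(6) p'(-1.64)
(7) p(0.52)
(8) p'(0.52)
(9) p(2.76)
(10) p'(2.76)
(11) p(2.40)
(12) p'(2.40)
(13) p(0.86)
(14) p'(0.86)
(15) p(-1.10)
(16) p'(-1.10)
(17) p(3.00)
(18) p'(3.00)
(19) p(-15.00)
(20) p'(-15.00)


(1) = -4.22
(2) = -4.48
(3) = 1687.64
(4) = -1148.62
(5) = -28.50
(6) = -58.81
(7) = -21.36
(8) = 25.81
(9) = -1.55
(10) = -6.57
(11) = 0.46
(12) = -4.05
(13) = -13.11
(14) = 22.31
(15) = -47.09
(16) = -13.49
(17) = -3.12
(18) = -6.25
(19) = 72401.88
(20) = -17839.75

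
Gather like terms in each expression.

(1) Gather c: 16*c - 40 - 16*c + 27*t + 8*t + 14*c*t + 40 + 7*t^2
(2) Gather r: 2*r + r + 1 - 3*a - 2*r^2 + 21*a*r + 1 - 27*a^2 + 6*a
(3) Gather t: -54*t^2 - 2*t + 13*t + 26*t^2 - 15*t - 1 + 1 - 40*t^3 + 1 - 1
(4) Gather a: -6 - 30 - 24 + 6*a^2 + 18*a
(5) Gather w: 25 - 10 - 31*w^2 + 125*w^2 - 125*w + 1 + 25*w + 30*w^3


(1) = 14*c*t + 7*t^2 + 35*t
(2) = -27*a^2 + 3*a - 2*r^2 + r*(21*a + 3) + 2
(3) = -40*t^3 - 28*t^2 - 4*t
(4) = 6*a^2 + 18*a - 60
(5) = 30*w^3 + 94*w^2 - 100*w + 16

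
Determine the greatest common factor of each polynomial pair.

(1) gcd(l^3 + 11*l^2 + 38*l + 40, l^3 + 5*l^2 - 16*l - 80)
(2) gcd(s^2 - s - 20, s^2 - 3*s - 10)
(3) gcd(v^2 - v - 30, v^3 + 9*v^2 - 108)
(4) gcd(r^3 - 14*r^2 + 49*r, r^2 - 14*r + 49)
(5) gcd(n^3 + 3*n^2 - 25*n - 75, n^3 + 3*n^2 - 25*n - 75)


(1) = l^2 + 9*l + 20
(2) = gcd((s - 5)*(s + 4), (s - 5)*(s + 2)) = s - 5
(3) = 1
(4) = r^2 - 14*r + 49
(5) = gcd((n - 5)*(n + 3)*(n + 5), (n - 5)*(n + 3)*(n + 5)) = n^3 + 3*n^2 - 25*n - 75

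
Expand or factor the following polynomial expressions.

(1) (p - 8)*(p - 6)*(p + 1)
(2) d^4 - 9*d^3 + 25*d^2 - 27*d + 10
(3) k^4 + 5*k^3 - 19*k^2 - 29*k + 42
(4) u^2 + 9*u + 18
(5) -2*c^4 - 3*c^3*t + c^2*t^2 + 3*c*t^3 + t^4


(1) = p^3 - 13*p^2 + 34*p + 48
(2) = (d - 5)*(d - 2)*(d - 1)^2
(3) = (k - 3)*(k - 1)*(k + 2)*(k + 7)
(4) = (u + 3)*(u + 6)
(5) = (-c + t)*(c + t)^2*(2*c + t)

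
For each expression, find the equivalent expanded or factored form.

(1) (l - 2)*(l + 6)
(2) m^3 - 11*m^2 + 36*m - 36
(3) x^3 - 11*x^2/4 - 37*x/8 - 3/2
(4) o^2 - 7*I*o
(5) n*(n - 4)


(1) = l^2 + 4*l - 12
(2) = (m - 6)*(m - 3)*(m - 2)
(3) = (x - 4)*(x + 1/2)*(x + 3/4)
(4) = o*(o - 7*I)
(5) = n^2 - 4*n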